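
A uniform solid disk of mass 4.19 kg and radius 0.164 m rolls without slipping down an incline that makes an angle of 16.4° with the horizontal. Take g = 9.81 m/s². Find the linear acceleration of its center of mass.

Translation along the incline: Mg sinθ − f = Ma.
Rotation about the center: fR = Iα with I = ½MR². No-slip gives a = αR, so f = (I/R²)a = (1/2)M a.
Substituting: Mg sinθ = (1 + 0.5000)Ma, so a = g sinθ/(1 + 0.5000) = (9.81) sin 16.4° / 1.500 = 1.847 m/s².

a ≈ 1.85 m/s²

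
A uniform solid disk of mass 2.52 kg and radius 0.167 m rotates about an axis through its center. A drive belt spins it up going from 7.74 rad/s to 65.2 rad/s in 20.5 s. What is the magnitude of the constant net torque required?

τ ≈ 0.0985 N·m

I = ½MR² = (1/2)(2.52)(0.167)² = 0.03514 kg·m².
α = Δω/Δt = (65.2 − 7.74)/20.5 = 2.803 rad/s².
τ = Iα = (0.03514)(2.803) = 0.09850 N·m.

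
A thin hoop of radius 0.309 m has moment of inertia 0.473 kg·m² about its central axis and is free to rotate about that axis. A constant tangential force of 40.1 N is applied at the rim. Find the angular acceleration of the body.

α ≈ 26.2 rad/s²

τ = F R = (40.1)(0.309) = 12.39 N·m.
From τ = Iα: α = 12.39/0.4730 = 26.20 rad/s².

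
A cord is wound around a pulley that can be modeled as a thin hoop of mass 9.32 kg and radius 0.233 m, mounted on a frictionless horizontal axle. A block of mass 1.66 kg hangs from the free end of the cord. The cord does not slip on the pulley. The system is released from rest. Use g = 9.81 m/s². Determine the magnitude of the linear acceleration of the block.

I = MR² = (9.32)(0.233)² = 0.5060 kg·m².
Block: mg − T = ma. Pulley: TR = Iα. No-slip: a = αR, so T = (I/R²)a = 9.320·a.
Then mg = (m + 9.320)a, so a = (1.66)(9.81)/(1.66 + 9.320) = 1.483 m/s².

a ≈ 1.48 m/s²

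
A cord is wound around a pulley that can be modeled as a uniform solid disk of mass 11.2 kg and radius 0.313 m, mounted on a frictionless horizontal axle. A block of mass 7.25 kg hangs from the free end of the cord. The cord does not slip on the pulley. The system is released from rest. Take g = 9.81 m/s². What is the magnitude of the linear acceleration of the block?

a ≈ 5.53 m/s²

I = ½MR² = (1/2)(11.2)(0.313)² = 0.5486 kg·m².
Block: mg − T = ma. Pulley: TR = Iα. No-slip: a = αR, so T = (I/R²)a = 5.600·a.
Then mg = (m + 5.600)a, so a = (7.25)(9.81)/(7.25 + 5.600) = 5.535 m/s².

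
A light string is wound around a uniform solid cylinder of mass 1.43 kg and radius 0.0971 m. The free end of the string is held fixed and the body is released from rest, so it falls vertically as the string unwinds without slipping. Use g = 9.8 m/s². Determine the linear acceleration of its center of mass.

a ≈ 6.53 m/s²

Translation: Mg − T = Ma. Rotation about the center: TR = Iα with I = ½MR².
With a = αR: T = (I/R²)a = (1/2)M a, so Mg = (1 + 0.5000)Ma.
a = g/(1 + 0.5000) = 9.8/1.500 = 6.533 m/s².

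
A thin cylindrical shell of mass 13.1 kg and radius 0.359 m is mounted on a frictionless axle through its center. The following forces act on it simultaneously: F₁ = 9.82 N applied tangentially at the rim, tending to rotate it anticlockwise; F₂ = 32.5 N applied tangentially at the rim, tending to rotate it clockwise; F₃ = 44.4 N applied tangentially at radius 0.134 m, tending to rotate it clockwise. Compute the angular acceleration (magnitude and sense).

α ≈ 8.35 rad/s², clockwise

I = MR² = (13.1)(0.359)² = 1.688 kg·m².
Taking anticlockwise as positive: τ₁ = +(9.82)(0.359) = +3.525 N·m; τ₂ = −(32.5)(0.359) = −11.67 N·m; τ₃ = −(44.4)(0.134) = −5.950 N·m.
Net torque τ = -14.09 N·m.
α = τ/I = -14.09/1.688 = -8.346 rad/s².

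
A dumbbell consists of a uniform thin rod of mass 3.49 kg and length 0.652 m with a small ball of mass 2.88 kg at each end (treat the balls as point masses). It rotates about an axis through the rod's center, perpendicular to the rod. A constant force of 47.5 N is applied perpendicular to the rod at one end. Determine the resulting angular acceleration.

I_rod = (1/12)ML² = (1/12)(3.49)(0.652)² = 0.1236 kg·m².
I_balls = 2·m·(L/2)² = 2(2.88)(0.3260)² = 0.6121 kg·m².
Total I = 0.7358 kg·m².
τ = F·(L/2) = (47.5)(0.326) = 15.49 N·m.
α = τ/I = 15.49/0.7358 = 21.05 rad/s².

α ≈ 21.0 rad/s²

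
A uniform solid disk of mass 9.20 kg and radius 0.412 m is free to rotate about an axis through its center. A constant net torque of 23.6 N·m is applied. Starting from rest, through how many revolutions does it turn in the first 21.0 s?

≈ 1060 revolutions

I = ½MR² = (1/2)(9.20)(0.412)² = 0.7808 kg·m².
α = τ/I = 23.6/0.7808 = 30.22 rad/s².
θ = ½αt² = ½(30.22)(21.0)² = 6665 rad.
Revolutions = θ/(2π) = 1061.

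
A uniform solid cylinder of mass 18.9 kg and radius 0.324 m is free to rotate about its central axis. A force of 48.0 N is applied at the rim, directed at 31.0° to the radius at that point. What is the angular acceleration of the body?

I = ½MR² = (1/2)(18.9)(0.324)² = 0.9920 kg·m².
Only the tangential component produces torque: τ = F R sinθ = (48.0)(0.324) sin 31.0° = 8.010 N·m.
Newton's second law for rotation, τ = Iα, gives α = τ/I = 8.010/0.9920 = 8.074 rad/s².

α ≈ 8.07 rad/s²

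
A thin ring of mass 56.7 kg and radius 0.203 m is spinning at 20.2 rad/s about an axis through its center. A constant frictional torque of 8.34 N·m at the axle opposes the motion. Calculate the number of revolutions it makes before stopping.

I = MR² = (56.7)(0.203)² = 2.337 kg·m².
The net torque has magnitude 8.34 N·m, opposing ω.
|α| = τ/I = 8.340/2.337 = 3.569 rad/s² (deceleration).
ω² = ω₀² − 2|α|θ with ω = 0 ⇒ θ = ω₀²/(2|α|) = 57.16 rad = 9.097 rev.

≈ 9.10 revolutions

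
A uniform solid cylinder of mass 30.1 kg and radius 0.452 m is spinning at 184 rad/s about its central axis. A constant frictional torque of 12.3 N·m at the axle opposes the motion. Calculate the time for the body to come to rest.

t ≈ 46.0 s

I = ½MR² = (1/2)(30.1)(0.452)² = 3.075 kg·m².
The net torque has magnitude 12.3 N·m, opposing ω.
|α| = τ/I = 12.30/3.075 = 4.000 rad/s² (deceleration).
0 = ω₀ − |α|t ⇒ t = ω₀/|α| = 184/4.000 = 46.00 s.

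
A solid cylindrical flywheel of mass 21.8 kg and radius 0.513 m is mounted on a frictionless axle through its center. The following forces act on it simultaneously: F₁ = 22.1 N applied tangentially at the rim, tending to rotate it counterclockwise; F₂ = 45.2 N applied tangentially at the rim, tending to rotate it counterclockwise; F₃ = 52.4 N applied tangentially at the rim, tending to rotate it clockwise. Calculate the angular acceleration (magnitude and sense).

I = ½MR² = (1/2)(21.8)(0.513)² = 2.869 kg·m².
Taking counterclockwise as positive: τ₁ = +(22.1)(0.513) = +11.34 N·m; τ₂ = +(45.2)(0.513) = +23.19 N·m; τ₃ = −(52.4)(0.513) = −26.88 N·m.
Net torque τ = 7.644 N·m.
α = τ/I = 7.644/2.869 = 2.665 rad/s².

α ≈ 2.66 rad/s², counterclockwise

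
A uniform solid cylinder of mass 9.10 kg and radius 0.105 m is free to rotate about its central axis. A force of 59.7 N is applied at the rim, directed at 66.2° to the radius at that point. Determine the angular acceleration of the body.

I = ½MR² = (1/2)(9.10)(0.105)² = 0.05016 kg·m².
Only the tangential component produces torque: τ = F R sinθ = (59.7)(0.105) sin 66.2° = 5.735 N·m.
Newton's second law for rotation, τ = Iα, gives α = τ/I = 5.735/0.05016 = 114.3 rad/s².

α ≈ 114 rad/s²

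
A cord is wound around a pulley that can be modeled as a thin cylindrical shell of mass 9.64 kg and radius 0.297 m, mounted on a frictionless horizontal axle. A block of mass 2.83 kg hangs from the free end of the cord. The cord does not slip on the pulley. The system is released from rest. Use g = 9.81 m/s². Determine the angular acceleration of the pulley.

α ≈ 7.50 rad/s²

I = MR² = (9.64)(0.297)² = 0.8503 kg·m².
Block: mg − T = ma. Pulley: TR = Iα. No-slip: a = αR, so T = (I/R²)a = 9.640·a.
Then mg = (m + 9.640)a, so a = (2.83)(9.81)/(2.83 + 9.640) = 2.226 m/s².
α = a/R = 2.226/0.297 = 7.496 rad/s².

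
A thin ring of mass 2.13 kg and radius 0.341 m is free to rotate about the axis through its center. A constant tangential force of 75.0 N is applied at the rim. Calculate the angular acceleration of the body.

I = MR² = (2.13)(0.341)² = 0.2477 kg·m².
τ = F R = (75.0)(0.341) = 25.58 N·m.
Newton's second law for rotation, τ = Iα, gives α = τ/I = 25.58/0.2477 = 103.3 rad/s².

α ≈ 103 rad/s²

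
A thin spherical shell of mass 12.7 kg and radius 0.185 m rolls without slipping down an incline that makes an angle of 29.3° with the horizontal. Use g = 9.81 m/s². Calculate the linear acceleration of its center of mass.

Translation along the incline: Mg sinθ − f = Ma.
Rotation about the center: fR = Iα with I = (2/3)MR². No-slip gives a = αR, so f = (I/R²)a = (2/3)M a.
Substituting: Mg sinθ = (1 + 0.6667)Ma, so a = g sinθ/(1 + 0.6667) = (9.81) sin 29.3° / 1.667 = 2.881 m/s².

a ≈ 2.88 m/s²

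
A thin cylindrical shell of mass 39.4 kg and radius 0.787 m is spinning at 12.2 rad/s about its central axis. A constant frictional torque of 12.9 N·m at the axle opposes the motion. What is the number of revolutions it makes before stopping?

≈ 22.4 revolutions

I = MR² = (39.4)(0.787)² = 24.40 kg·m².
The net torque has magnitude 12.9 N·m, opposing ω.
|α| = τ/I = 12.90/24.40 = 0.5286 rad/s² (deceleration).
ω² = ω₀² − 2|α|θ with ω = 0 ⇒ θ = ω₀²/(2|α|) = 140.8 rad = 22.41 rev.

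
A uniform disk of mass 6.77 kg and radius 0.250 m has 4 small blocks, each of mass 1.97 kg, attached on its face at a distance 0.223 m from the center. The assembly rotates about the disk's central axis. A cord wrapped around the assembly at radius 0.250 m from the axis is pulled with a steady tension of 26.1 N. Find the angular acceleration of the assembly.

I_disk = ½MR² = ½(6.77)(0.250)² = 0.2116 kg·m².
I_blocks = 4·m·r² = 4(1.97)(0.223)² = 0.3919 kg·m².
Total I = 0.6034 kg·m².
τ = F r = (26.1)(0.250) = 6.525 N·m.
α = τ/I = 6.525/0.6034 = 10.81 rad/s².

α ≈ 10.8 rad/s²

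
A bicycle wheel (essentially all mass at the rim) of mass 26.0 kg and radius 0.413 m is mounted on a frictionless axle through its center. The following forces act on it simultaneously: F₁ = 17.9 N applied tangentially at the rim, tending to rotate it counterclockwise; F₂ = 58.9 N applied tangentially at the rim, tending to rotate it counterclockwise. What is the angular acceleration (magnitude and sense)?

I = MR² = (26.0)(0.413)² = 4.435 kg·m².
Taking counterclockwise as positive: τ₁ = +(17.9)(0.413) = +7.393 N·m; τ₂ = +(58.9)(0.413) = +24.33 N·m.
Net torque τ = 31.72 N·m.
α = τ/I = 31.72/4.435 = 7.152 rad/s².

α ≈ 7.15 rad/s², counterclockwise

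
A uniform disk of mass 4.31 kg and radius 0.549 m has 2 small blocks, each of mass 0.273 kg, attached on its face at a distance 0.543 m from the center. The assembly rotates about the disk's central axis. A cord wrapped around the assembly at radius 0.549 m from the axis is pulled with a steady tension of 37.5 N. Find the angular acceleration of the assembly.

α ≈ 25.4 rad/s²

I_disk = ½MR² = ½(4.31)(0.549)² = 0.6495 kg·m².
I_blocks = 2·m·r² = 2(0.273)(0.543)² = 0.1610 kg·m².
Total I = 0.8105 kg·m².
τ = F r = (37.5)(0.549) = 20.59 N·m.
α = τ/I = 20.59/0.8105 = 25.40 rad/s².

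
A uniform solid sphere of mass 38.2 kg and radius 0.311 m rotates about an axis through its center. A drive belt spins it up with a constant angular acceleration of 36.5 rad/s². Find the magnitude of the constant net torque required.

I = (2/5)MR² = (2/5)(38.2)(0.311)² = 1.478 kg·m².
τ = Iα = (1.478)(36.50) = 53.94 N·m.

τ ≈ 53.9 N·m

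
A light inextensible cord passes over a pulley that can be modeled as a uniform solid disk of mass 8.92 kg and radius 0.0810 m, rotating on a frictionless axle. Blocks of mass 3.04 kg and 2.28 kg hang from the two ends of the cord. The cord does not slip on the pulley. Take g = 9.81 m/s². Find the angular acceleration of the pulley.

I = ½MR² = (1/2)(8.92)(0.0810)² = 0.02926 kg·m².
Heavier block: m₁g − T₁ = m₁a. Lighter block: T₂ − m₂g = m₂a.
Pulley: (T₁ − T₂)R = Iα = I(a/R), so T₁ − T₂ = (I/R²)a = (1/2)M_p a = 4.460·a.
Adding the three: (m₁ − m₂)g = (m₁ + m₂ + 4.460)a, so a = (3.04 − 2.28)(9.81)/(3.04 + 2.28 + 4.460) = 0.7623 m/s².
α = a/R = 0.7623/0.0810 = 9.411 rad/s².

α ≈ 9.41 rad/s²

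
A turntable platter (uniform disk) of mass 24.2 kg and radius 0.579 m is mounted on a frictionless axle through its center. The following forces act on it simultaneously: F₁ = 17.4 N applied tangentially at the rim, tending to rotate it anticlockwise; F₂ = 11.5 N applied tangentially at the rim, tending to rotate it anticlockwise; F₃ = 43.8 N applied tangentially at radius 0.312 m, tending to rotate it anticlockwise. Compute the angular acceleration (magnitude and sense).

α ≈ 7.49 rad/s², anticlockwise

I = ½MR² = (1/2)(24.2)(0.579)² = 4.056 kg·m².
Taking anticlockwise as positive: τ₁ = +(17.4)(0.579) = +10.07 N·m; τ₂ = +(11.5)(0.579) = +6.658 N·m; τ₃ = +(43.8)(0.312) = +13.67 N·m.
Net torque τ = 30.40 N·m.
α = τ/I = 30.40/4.056 = 7.494 rad/s².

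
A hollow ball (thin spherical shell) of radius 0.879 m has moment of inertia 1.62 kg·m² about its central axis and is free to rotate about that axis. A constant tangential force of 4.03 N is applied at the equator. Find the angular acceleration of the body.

τ = F R = (4.03)(0.879) = 3.542 N·m.
Newton's second law for rotation, τ = Iα, gives α = τ/I = 3.542/1.620 = 2.187 rad/s².

α ≈ 2.19 rad/s²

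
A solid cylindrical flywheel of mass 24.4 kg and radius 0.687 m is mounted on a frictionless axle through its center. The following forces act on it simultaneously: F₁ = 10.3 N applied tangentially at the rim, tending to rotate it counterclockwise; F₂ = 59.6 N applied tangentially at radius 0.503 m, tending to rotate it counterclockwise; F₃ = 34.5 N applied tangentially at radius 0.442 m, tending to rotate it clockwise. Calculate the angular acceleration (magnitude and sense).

α ≈ 3.79 rad/s², counterclockwise

I = ½MR² = (1/2)(24.4)(0.687)² = 5.758 kg·m².
Taking counterclockwise as positive: τ₁ = +(10.3)(0.687) = +7.076 N·m; τ₂ = +(59.6)(0.503) = +29.98 N·m; τ₃ = −(34.5)(0.442) = −15.25 N·m.
Net torque τ = 21.81 N·m.
α = τ/I = 21.81/5.758 = 3.787 rad/s².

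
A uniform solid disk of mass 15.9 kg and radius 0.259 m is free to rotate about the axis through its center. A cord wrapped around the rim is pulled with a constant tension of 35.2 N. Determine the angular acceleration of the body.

α ≈ 17.1 rad/s²

I = ½MR² = (1/2)(15.9)(0.259)² = 0.5333 kg·m².
τ = F R = (35.2)(0.259) = 9.117 N·m.
From τ = Iα: α = 9.117/0.5333 = 17.10 rad/s².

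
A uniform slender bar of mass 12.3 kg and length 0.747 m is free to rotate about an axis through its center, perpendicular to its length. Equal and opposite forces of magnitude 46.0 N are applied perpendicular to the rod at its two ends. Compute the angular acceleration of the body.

I = (1/12)ML² = (1/12)(12.3)(0.747)² = 0.5720 kg·m².
The couple gives τ = F·(L/2) + F·(L/2) = F L = (46.0)(0.747) = 34.36 N·m.
Newton's second law for rotation, τ = Iα, gives α = τ/I = 34.36/0.5720 = 60.08 rad/s².

α ≈ 60.1 rad/s²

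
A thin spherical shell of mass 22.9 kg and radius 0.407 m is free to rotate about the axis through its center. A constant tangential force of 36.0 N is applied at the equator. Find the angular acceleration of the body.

I = (2/3)MR² = (2/3)(22.9)(0.407)² = 2.529 kg·m².
τ = F R = (36.0)(0.407) = 14.65 N·m.
Newton's second law for rotation, τ = Iα, gives α = τ/I = 14.65/2.529 = 5.794 rad/s².

α ≈ 5.79 rad/s²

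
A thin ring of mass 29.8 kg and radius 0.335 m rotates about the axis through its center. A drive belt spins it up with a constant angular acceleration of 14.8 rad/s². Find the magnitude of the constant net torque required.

I = MR² = (29.8)(0.335)² = 3.344 kg·m².
τ = Iα = (3.344)(14.80) = 49.50 N·m.

τ ≈ 49.5 N·m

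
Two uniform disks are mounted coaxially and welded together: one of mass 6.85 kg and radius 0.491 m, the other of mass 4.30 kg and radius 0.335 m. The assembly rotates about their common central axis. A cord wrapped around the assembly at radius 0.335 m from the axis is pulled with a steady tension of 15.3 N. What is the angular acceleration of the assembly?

α ≈ 4.80 rad/s²

I = ½M₁R₁² + ½M₂R₂² = ½(6.85)(0.491)² + ½(4.30)(0.335)² = 1.067 kg·m².
τ = F r = (15.3)(0.335) = 5.126 N·m.
α = τ/I = 5.126/1.067 = 4.804 rad/s².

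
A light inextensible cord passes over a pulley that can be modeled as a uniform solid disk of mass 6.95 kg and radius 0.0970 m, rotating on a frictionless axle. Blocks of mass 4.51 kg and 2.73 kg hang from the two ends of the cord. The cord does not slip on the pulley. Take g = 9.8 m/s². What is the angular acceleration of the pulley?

I = ½MR² = (1/2)(6.95)(0.0970)² = 0.03270 kg·m².
Heavier block: m₁g − T₁ = m₁a. Lighter block: T₂ − m₂g = m₂a.
Pulley: (T₁ − T₂)R = Iα = I(a/R), so T₁ − T₂ = (I/R²)a = (1/2)M_p a = 3.475·a.
Adding the three: (m₁ − m₂)g = (m₁ + m₂ + 3.475)a, so a = (4.51 − 2.73)(9.8)/(4.51 + 2.73 + 3.475) = 1.628 m/s².
α = a/R = 1.628/0.0970 = 16.78 rad/s².

α ≈ 16.8 rad/s²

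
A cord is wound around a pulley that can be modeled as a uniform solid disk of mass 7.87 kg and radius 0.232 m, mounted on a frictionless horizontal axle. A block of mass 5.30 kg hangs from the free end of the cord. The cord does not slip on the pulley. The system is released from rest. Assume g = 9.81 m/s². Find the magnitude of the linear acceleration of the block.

a ≈ 5.63 m/s²

I = ½MR² = (1/2)(7.87)(0.232)² = 0.2118 kg·m².
Block: mg − T = ma. Pulley: TR = Iα. No-slip: a = αR, so T = (I/R²)a = 3.935·a.
Then mg = (m + 3.935)a, so a = (5.30)(9.81)/(5.30 + 3.935) = 5.630 m/s².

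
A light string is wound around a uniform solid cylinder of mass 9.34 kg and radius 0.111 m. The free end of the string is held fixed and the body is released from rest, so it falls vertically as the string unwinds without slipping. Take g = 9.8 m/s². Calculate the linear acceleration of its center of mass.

a ≈ 6.53 m/s²

Translation: Mg − T = Ma. Rotation about the center: TR = Iα with I = ½MR².
With a = αR: T = (I/R²)a = (1/2)M a, so Mg = (1 + 0.5000)Ma.
a = g/(1 + 0.5000) = 9.8/1.500 = 6.533 m/s².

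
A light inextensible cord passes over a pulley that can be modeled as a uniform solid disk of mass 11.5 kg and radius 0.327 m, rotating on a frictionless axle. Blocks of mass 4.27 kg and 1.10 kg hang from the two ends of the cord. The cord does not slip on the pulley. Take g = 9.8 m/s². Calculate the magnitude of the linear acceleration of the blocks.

I = ½MR² = (1/2)(11.5)(0.327)² = 0.6148 kg·m².
Heavier block: m₁g − T₁ = m₁a. Lighter block: T₂ − m₂g = m₂a.
Pulley: (T₁ − T₂)R = Iα = I(a/R), so T₁ − T₂ = (I/R²)a = (1/2)M_p a = 5.750·a.
Adding the three: (m₁ − m₂)g = (m₁ + m₂ + 5.750)a, so a = (4.27 − 1.10)(9.8)/(4.27 + 1.10 + 5.750) = 2.794 m/s².

a ≈ 2.79 m/s²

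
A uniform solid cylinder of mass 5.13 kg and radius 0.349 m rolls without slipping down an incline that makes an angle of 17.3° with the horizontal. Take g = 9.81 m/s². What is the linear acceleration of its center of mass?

Translation along the incline: Mg sinθ − f = Ma.
Rotation about the center: fR = Iα with I = ½MR². No-slip gives a = αR, so f = (I/R²)a = (1/2)M a.
Substituting: Mg sinθ = (1 + 0.5000)Ma, so a = g sinθ/(1 + 0.5000) = (9.81) sin 17.3° / 1.500 = 1.945 m/s².

a ≈ 1.94 m/s²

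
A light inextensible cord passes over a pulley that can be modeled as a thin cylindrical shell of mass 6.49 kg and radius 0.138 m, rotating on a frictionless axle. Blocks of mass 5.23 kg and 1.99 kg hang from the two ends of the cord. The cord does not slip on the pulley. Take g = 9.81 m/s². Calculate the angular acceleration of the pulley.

I = MR² = (6.49)(0.138)² = 0.1236 kg·m².
Heavier block: m₁g − T₁ = m₁a. Lighter block: T₂ − m₂g = m₂a.
Pulley: (T₁ − T₂)R = Iα = I(a/R), so T₁ − T₂ = (I/R²)a = 1·M_p a = 6.490·a.
Adding the three: (m₁ − m₂)g = (m₁ + m₂ + 6.490)a, so a = (5.23 − 1.99)(9.81)/(5.23 + 1.99 + 6.490) = 2.318 m/s².
α = a/R = 2.318/0.138 = 16.80 rad/s².

α ≈ 16.8 rad/s²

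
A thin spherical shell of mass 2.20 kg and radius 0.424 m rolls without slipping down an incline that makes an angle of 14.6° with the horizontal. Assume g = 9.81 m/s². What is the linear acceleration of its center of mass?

a ≈ 1.48 m/s²

Translation along the incline: Mg sinθ − f = Ma.
Rotation about the center: fR = Iα with I = (2/3)MR². No-slip gives a = αR, so f = (I/R²)a = (2/3)M a.
Substituting: Mg sinθ = (1 + 0.6667)Ma, so a = g sinθ/(1 + 0.6667) = (9.81) sin 14.6° / 1.667 = 1.484 m/s².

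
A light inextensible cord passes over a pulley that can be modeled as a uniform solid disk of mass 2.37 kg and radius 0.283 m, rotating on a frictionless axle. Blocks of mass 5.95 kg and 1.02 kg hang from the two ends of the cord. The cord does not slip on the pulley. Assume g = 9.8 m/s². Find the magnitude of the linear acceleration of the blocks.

I = ½MR² = (1/2)(2.37)(0.283)² = 0.09491 kg·m².
Heavier block: m₁g − T₁ = m₁a. Lighter block: T₂ − m₂g = m₂a.
Pulley: (T₁ − T₂)R = Iα = I(a/R), so T₁ − T₂ = (I/R²)a = (1/2)M_p a = 1.185·a.
Adding the three: (m₁ − m₂)g = (m₁ + m₂ + 1.185)a, so a = (5.95 − 1.02)(9.8)/(5.95 + 1.02 + 1.185) = 5.924 m/s².

a ≈ 5.92 m/s²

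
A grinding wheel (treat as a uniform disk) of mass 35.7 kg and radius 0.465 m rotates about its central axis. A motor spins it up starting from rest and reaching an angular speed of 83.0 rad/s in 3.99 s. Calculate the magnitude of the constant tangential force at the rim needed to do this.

I = ½MR² = (1/2)(35.7)(0.465)² = 3.860 kg·m².
α = Δω/Δt = (83.0 − 0)/3.99 = 20.80 rad/s².
The required torque is τ = Iα = (3.860)(20.80) = 80.29 N·m.
A tangential force at the rim gives τ = FR, so F = τ/R = 80.29/0.465 = 172.7 N.

F ≈ 173 N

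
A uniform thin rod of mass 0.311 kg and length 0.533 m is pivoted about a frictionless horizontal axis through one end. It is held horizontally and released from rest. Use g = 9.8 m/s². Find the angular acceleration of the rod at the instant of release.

About the pivot, I = (1/3)ML² = (1/3)(0.311)(0.533)² = 0.02945 kg·m².
The weight acts at the center, a distance L/2 = 0.2665 m from the pivot; τ = Mg(L/2) = 0.8122 N·m.
α = τ/I = 0.8122/0.02945 = 27.58 rad/s².

α ≈ 27.6 rad/s²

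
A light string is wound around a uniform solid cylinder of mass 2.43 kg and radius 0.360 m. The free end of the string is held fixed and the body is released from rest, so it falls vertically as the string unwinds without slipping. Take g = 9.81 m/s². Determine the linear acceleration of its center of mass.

a ≈ 6.54 m/s²

Translation: Mg − T = Ma. Rotation about the center: TR = Iα with I = ½MR².
With a = αR: T = (I/R²)a = (1/2)M a, so Mg = (1 + 0.5000)Ma.
a = g/(1 + 0.5000) = 9.81/1.500 = 6.540 m/s².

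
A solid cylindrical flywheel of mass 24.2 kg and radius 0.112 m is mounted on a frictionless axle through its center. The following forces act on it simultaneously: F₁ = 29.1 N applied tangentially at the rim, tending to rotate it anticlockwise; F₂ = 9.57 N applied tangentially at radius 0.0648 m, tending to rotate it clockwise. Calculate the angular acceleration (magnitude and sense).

α ≈ 17.4 rad/s², anticlockwise

I = ½MR² = (1/2)(24.2)(0.112)² = 0.1518 kg·m².
Taking anticlockwise as positive: τ₁ = +(29.1)(0.112) = +3.259 N·m; τ₂ = −(9.57)(0.0648) = −0.6201 N·m.
Net torque τ = 2.639 N·m.
α = τ/I = 2.639/0.1518 = 17.39 rad/s².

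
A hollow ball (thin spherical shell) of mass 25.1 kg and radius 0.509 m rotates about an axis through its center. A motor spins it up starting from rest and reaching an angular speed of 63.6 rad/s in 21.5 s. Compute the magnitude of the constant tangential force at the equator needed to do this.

I = (2/3)MR² = (2/3)(25.1)(0.509)² = 4.335 kg·m².
α = Δω/Δt = (63.6 − 0)/21.5 = 2.958 rad/s².
The required torque is τ = Iα = (4.335)(2.958) = 12.82 N·m.
A tangential force at the equator gives τ = FR, so F = τ/R = 12.82/0.509 = 25.20 N.

F ≈ 25.2 N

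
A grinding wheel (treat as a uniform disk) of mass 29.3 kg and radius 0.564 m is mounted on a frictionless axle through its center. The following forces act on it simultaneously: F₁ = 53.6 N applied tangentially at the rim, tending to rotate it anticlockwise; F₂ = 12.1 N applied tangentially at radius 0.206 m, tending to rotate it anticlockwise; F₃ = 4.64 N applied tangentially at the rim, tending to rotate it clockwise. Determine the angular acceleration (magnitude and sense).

α ≈ 6.46 rad/s², anticlockwise

I = ½MR² = (1/2)(29.3)(0.564)² = 4.660 kg·m².
Taking anticlockwise as positive: τ₁ = +(53.6)(0.564) = +30.23 N·m; τ₂ = +(12.1)(0.206) = +2.493 N·m; τ₃ = −(4.64)(0.564) = −2.617 N·m.
Net torque τ = 30.11 N·m.
α = τ/I = 30.11/4.660 = 6.460 rad/s².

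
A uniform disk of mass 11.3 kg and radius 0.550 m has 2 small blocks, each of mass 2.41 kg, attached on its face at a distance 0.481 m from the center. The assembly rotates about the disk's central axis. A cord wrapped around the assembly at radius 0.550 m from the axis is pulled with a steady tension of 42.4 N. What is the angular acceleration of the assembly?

I_disk = ½MR² = ½(11.3)(0.550)² = 1.709 kg·m².
I_blocks = 2·m·r² = 2(2.41)(0.481)² = 1.115 kg·m².
Total I = 2.824 kg·m².
τ = F r = (42.4)(0.550) = 23.32 N·m.
α = τ/I = 23.32/2.824 = 8.257 rad/s².

α ≈ 8.26 rad/s²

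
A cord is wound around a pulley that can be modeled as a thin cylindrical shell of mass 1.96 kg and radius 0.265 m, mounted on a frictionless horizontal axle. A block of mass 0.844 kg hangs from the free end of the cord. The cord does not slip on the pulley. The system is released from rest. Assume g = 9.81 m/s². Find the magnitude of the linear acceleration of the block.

a ≈ 2.95 m/s²

I = MR² = (1.96)(0.265)² = 0.1376 kg·m².
Block: mg − T = ma. Pulley: TR = Iα. No-slip: a = αR, so T = (I/R²)a = 1.960·a.
Then mg = (m + 1.960)a, so a = (0.844)(9.81)/(0.844 + 1.960) = 2.953 m/s².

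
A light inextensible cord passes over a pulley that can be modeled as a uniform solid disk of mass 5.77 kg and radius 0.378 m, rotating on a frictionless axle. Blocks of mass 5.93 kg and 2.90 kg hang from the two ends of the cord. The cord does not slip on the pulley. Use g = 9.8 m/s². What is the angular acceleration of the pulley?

I = ½MR² = (1/2)(5.77)(0.378)² = 0.4122 kg·m².
Heavier block: m₁g − T₁ = m₁a. Lighter block: T₂ − m₂g = m₂a.
Pulley: (T₁ − T₂)R = Iα = I(a/R), so T₁ − T₂ = (I/R²)a = (1/2)M_p a = 2.885·a.
Adding the three: (m₁ − m₂)g = (m₁ + m₂ + 2.885)a, so a = (5.93 − 2.90)(9.8)/(5.93 + 2.90 + 2.885) = 2.535 m/s².
α = a/R = 2.535/0.378 = 6.706 rad/s².

α ≈ 6.71 rad/s²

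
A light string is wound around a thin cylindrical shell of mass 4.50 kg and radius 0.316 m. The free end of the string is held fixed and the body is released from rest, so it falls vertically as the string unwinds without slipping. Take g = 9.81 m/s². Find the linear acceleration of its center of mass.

Translation: Mg − T = Ma. Rotation about the center: TR = Iα with I = MR².
With a = αR: T = (I/R²)a = M a, so Mg = (1 + 1.000)Ma.
a = g/(1 + 1.000) = 9.81/2.000 = 4.905 m/s².

a ≈ 4.91 m/s²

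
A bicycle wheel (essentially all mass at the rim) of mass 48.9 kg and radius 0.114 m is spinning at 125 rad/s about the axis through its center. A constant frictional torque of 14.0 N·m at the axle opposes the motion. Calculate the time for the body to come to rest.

t ≈ 5.67 s

I = MR² = (48.9)(0.114)² = 0.6355 kg·m².
The net torque has magnitude 14.0 N·m, opposing ω.
|α| = τ/I = 14.00/0.6355 = 22.03 rad/s² (deceleration).
0 = ω₀ − |α|t ⇒ t = ω₀/|α| = 125/22.03 = 5.674 s.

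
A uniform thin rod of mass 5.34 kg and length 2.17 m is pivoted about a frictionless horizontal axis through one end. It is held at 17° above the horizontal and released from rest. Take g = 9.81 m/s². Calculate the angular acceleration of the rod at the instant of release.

About the pivot, I = (1/3)ML² = (1/3)(5.34)(2.17)² = 8.382 kg·m².
The weight acts at the center, a distance L/2 = 1.085 m from the pivot; τ = Mg(L/2) cos 17° = 54.35 N·m.
α = τ/I = 54.35/8.382 = 6.485 rad/s².
(Equivalently α = (3g/(2L)) cos 17° = 6.485 rad/s².)

α ≈ 6.48 rad/s²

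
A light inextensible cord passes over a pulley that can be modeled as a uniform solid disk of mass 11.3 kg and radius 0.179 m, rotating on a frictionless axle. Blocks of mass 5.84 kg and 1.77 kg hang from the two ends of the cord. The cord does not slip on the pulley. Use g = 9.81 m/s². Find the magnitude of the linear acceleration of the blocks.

a ≈ 3.01 m/s²

I = ½MR² = (1/2)(11.3)(0.179)² = 0.1810 kg·m².
Heavier block: m₁g − T₁ = m₁a. Lighter block: T₂ − m₂g = m₂a.
Pulley: (T₁ − T₂)R = Iα = I(a/R), so T₁ − T₂ = (I/R²)a = (1/2)M_p a = 5.650·a.
Adding the three: (m₁ − m₂)g = (m₁ + m₂ + 5.650)a, so a = (5.84 − 1.77)(9.81)/(5.84 + 1.77 + 5.650) = 3.011 m/s².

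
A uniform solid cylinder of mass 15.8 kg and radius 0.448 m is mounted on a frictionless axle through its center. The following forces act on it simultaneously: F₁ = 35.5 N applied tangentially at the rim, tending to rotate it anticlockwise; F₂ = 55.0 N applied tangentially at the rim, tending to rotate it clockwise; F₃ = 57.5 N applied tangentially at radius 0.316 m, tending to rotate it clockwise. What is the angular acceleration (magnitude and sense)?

I = ½MR² = (1/2)(15.8)(0.448)² = 1.586 kg·m².
Taking anticlockwise as positive: τ₁ = +(35.5)(0.448) = +15.90 N·m; τ₂ = −(55.0)(0.448) = −24.64 N·m; τ₃ = −(57.5)(0.316) = −18.17 N·m.
Net torque τ = -26.91 N·m.
α = τ/I = -26.91/1.586 = -16.97 rad/s².

α ≈ 17.0 rad/s², clockwise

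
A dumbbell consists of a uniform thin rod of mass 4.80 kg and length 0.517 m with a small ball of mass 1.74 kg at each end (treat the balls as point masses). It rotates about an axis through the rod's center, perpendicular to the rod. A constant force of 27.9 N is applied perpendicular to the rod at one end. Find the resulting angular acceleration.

I_rod = (1/12)ML² = (1/12)(4.80)(0.517)² = 0.1069 kg·m².
I_balls = 2·m·(L/2)² = 2(1.74)(0.2585)² = 0.2325 kg·m².
Total I = 0.3395 kg·m².
τ = F·(L/2) = (27.9)(0.259) = 7.212 N·m.
α = τ/I = 7.212/0.3395 = 21.25 rad/s².

α ≈ 21.2 rad/s²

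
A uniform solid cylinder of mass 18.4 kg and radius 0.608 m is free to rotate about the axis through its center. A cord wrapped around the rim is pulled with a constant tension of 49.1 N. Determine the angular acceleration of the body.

I = ½MR² = (1/2)(18.4)(0.608)² = 3.401 kg·m².
τ = F R = (49.1)(0.608) = 29.85 N·m.
Newton's second law for rotation, τ = Iα, gives α = τ/I = 29.85/3.401 = 8.778 rad/s².

α ≈ 8.78 rad/s²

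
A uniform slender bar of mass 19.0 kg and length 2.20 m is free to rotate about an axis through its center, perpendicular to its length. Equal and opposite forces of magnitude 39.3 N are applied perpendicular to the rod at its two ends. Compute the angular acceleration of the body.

I = (1/12)ML² = (1/12)(19.0)(2.20)² = 7.663 kg·m².
The couple gives τ = F·(L/2) + F·(L/2) = F L = (39.3)(2.20) = 86.46 N·m.
From τ = Iα: α = 86.46/7.663 = 11.28 rad/s².

α ≈ 11.3 rad/s²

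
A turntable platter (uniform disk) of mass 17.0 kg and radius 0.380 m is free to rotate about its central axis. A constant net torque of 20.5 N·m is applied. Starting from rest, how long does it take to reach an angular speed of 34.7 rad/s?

I = ½MR² = (1/2)(17.0)(0.380)² = 1.227 kg·m².
α = τ/I = 20.5/1.227 = 16.70 rad/s².
ω = αt ⇒ t = ω/α = 34.7/16.70 = 2.078 s.

t ≈ 2.08 s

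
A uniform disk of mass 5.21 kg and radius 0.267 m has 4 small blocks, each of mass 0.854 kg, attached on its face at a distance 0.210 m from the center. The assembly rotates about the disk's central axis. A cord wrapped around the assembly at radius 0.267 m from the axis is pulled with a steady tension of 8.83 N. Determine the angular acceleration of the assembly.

I_disk = ½MR² = ½(5.21)(0.267)² = 0.1857 kg·m².
I_blocks = 4·m·r² = 4(0.854)(0.210)² = 0.1506 kg·m².
Total I = 0.3364 kg·m².
τ = F r = (8.83)(0.267) = 2.358 N·m.
α = τ/I = 2.358/0.3364 = 7.009 rad/s².

α ≈ 7.01 rad/s²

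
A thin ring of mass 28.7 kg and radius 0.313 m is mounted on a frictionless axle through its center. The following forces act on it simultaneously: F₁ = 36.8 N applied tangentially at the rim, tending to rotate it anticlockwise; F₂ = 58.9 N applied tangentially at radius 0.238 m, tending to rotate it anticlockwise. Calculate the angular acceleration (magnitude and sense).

I = MR² = (28.7)(0.313)² = 2.812 kg·m².
Taking anticlockwise as positive: τ₁ = +(36.8)(0.313) = +11.52 N·m; τ₂ = +(58.9)(0.238) = +14.02 N·m.
Net torque τ = 25.54 N·m.
α = τ/I = 25.54/2.812 = 9.082 rad/s².

α ≈ 9.08 rad/s², anticlockwise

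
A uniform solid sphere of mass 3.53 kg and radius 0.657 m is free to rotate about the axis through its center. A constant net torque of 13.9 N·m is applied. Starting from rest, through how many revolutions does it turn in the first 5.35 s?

≈ 51.9 revolutions

I = (2/5)MR² = (2/5)(3.53)(0.657)² = 0.6095 kg·m².
α = τ/I = 13.9/0.6095 = 22.81 rad/s².
θ = ½αt² = ½(22.81)(5.35)² = 326.4 rad.
Revolutions = θ/(2π) = 51.95.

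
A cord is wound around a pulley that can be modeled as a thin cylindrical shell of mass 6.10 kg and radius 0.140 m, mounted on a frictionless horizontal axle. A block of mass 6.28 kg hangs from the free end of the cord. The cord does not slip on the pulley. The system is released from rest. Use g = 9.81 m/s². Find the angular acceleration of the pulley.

I = MR² = (6.10)(0.140)² = 0.1196 kg·m².
Block: mg − T = ma. Pulley: TR = Iα. No-slip: a = αR, so T = (I/R²)a = 6.100·a.
Then mg = (m + 6.100)a, so a = (6.28)(9.81)/(6.28 + 6.100) = 4.976 m/s².
α = a/R = 4.976/0.140 = 35.55 rad/s².

α ≈ 35.5 rad/s²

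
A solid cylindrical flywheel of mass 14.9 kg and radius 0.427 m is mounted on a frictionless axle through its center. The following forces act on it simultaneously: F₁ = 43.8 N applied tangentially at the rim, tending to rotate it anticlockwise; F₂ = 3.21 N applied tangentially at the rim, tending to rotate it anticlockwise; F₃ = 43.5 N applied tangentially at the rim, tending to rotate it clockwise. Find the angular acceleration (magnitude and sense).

α ≈ 1.10 rad/s², anticlockwise

I = ½MR² = (1/2)(14.9)(0.427)² = 1.358 kg·m².
Taking anticlockwise as positive: τ₁ = +(43.8)(0.427) = +18.70 N·m; τ₂ = +(3.21)(0.427) = +1.371 N·m; τ₃ = −(43.5)(0.427) = −18.57 N·m.
Net torque τ = 1.499 N·m.
α = τ/I = 1.499/1.358 = 1.103 rad/s².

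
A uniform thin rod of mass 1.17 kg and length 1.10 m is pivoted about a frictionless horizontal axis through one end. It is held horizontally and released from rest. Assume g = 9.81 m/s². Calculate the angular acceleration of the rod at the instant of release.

About the pivot, I = (1/3)ML² = (1/3)(1.17)(1.10)² = 0.4719 kg·m².
The weight acts at the center, a distance L/2 = 0.5500 m from the pivot; τ = Mg(L/2) = 6.313 N·m.
α = τ/I = 6.313/0.4719 = 13.38 rad/s².

α ≈ 13.4 rad/s²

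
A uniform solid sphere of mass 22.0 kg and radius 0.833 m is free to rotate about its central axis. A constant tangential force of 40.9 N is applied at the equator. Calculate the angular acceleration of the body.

I = (2/5)MR² = (2/5)(22.0)(0.833)² = 6.106 kg·m².
τ = F R = (40.9)(0.833) = 34.07 N·m.
From τ = Iα: α = 34.07/6.106 = 5.580 rad/s².

α ≈ 5.58 rad/s²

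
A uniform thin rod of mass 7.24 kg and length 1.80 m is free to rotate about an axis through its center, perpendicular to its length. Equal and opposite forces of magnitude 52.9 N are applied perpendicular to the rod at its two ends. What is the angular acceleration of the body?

I = (1/12)ML² = (1/12)(7.24)(1.80)² = 1.955 kg·m².
The couple gives τ = F·(L/2) + F·(L/2) = F L = (52.9)(1.80) = 95.22 N·m.
From τ = Iα: α = 95.22/1.955 = 48.71 rad/s².

α ≈ 48.7 rad/s²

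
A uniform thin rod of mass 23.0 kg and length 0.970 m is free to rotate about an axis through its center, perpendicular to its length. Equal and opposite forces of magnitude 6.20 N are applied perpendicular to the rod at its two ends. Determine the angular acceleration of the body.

α ≈ 3.33 rad/s²

I = (1/12)ML² = (1/12)(23.0)(0.970)² = 1.803 kg·m².
The couple gives τ = F·(L/2) + F·(L/2) = F L = (6.20)(0.970) = 6.014 N·m.
From τ = Iα: α = 6.014/1.803 = 3.335 rad/s².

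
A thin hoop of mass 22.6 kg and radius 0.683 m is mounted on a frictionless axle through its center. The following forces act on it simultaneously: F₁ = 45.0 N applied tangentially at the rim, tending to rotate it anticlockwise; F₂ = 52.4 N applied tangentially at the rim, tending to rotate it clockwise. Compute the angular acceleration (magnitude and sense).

I = MR² = (22.6)(0.683)² = 10.54 kg·m².
Taking anticlockwise as positive: τ₁ = +(45.0)(0.683) = +30.74 N·m; τ₂ = −(52.4)(0.683) = −35.79 N·m.
Net torque τ = -5.054 N·m.
α = τ/I = -5.054/10.54 = -0.4794 rad/s².

α ≈ 0.479 rad/s², clockwise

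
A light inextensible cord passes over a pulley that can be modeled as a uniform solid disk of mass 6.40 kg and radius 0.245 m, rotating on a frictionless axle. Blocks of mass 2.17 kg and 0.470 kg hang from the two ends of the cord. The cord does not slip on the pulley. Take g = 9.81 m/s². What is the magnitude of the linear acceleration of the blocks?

a ≈ 2.86 m/s²

I = ½MR² = (1/2)(6.40)(0.245)² = 0.1921 kg·m².
Heavier block: m₁g − T₁ = m₁a. Lighter block: T₂ − m₂g = m₂a.
Pulley: (T₁ − T₂)R = Iα = I(a/R), so T₁ − T₂ = (I/R²)a = (1/2)M_p a = 3.200·a.
Adding the three: (m₁ − m₂)g = (m₁ + m₂ + 3.200)a, so a = (2.17 − 0.470)(9.81)/(2.17 + 0.470 + 3.200) = 2.856 m/s².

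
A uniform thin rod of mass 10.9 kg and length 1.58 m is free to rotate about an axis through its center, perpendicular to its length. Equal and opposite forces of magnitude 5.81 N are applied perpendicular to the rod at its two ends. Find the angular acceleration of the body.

α ≈ 4.05 rad/s²

I = (1/12)ML² = (1/12)(10.9)(1.58)² = 2.268 kg·m².
The couple gives τ = F·(L/2) + F·(L/2) = F L = (5.81)(1.58) = 9.180 N·m.
Newton's second law for rotation, τ = Iα, gives α = τ/I = 9.180/2.268 = 4.048 rad/s².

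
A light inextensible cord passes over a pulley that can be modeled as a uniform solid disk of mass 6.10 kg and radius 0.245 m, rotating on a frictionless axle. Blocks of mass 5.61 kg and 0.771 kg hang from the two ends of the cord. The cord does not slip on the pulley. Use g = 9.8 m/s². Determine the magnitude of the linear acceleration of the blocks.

I = ½MR² = (1/2)(6.10)(0.245)² = 0.1831 kg·m².
Heavier block: m₁g − T₁ = m₁a. Lighter block: T₂ − m₂g = m₂a.
Pulley: (T₁ − T₂)R = Iα = I(a/R), so T₁ − T₂ = (I/R²)a = (1/2)M_p a = 3.050·a.
Adding the three: (m₁ − m₂)g = (m₁ + m₂ + 3.050)a, so a = (5.61 − 0.771)(9.8)/(5.61 + 0.771 + 3.050) = 5.028 m/s².

a ≈ 5.03 m/s²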